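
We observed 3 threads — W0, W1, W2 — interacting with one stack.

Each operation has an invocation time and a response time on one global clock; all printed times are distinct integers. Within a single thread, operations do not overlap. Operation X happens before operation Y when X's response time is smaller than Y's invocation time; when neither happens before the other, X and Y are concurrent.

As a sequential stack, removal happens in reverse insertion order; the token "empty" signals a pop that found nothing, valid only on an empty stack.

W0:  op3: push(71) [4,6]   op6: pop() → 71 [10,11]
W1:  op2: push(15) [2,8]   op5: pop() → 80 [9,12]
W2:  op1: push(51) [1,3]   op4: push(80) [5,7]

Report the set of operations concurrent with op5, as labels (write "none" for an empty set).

concurrent with op5 ([9,12]): every op whose interval crosses 9..12
op1 [1,3]: before
op2 [2,8]: before
op3 [4,6]: before
op4 [5,7]: before
op6 [10,11]: concurrent

op6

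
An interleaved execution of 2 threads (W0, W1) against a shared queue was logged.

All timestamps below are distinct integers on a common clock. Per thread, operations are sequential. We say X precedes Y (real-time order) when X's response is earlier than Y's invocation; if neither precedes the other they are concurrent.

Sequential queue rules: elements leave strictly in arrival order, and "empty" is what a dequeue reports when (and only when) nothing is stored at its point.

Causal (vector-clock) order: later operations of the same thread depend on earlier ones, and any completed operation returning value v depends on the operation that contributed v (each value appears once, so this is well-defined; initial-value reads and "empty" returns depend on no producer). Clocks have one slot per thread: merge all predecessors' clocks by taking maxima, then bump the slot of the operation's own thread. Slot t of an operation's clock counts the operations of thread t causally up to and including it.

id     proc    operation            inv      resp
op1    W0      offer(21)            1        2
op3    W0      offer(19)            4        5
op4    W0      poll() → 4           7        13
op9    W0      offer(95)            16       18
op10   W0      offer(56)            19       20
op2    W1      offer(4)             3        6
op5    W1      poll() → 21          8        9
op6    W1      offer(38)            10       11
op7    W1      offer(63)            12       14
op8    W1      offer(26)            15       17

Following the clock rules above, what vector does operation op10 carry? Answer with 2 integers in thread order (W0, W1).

no predecessors for op2 (invoked 3): W1 increments from zero → (0, 1)
no predecessors for op1 (invoked 1): W0 increments from zero → (1, 0)
op3, invoked 4, takes VC(op1)=(1, 0) under max, adds 1 for W0 → (2, 0)
op5, invoked 8, takes VC(op1)=(1, 0), VC(op2)=(0, 1) under max, adds 1 for W1 → (1, 2)
op6, invoked 10, takes VC(op5)=(1, 2) under max, adds 1 for W1 → (1, 3)
op4, invoked 7, takes VC(op2)=(0, 1), VC(op3)=(2, 0) under max, adds 1 for W0 → (3, 1)
op7, invoked 12, takes VC(op6)=(1, 3) under max, adds 1 for W1 → (1, 4)
op9, invoked 16, takes VC(op4)=(3, 1) under max, adds 1 for W0 → (4, 1)
op8, invoked 15, takes VC(op7)=(1, 4) under max, adds 1 for W1 → (1, 5)
op10, invoked 19, takes VC(op9)=(4, 1) under max, adds 1 for W0 → (5, 1)
target: VC(op10) = (5, 1)

(5, 1)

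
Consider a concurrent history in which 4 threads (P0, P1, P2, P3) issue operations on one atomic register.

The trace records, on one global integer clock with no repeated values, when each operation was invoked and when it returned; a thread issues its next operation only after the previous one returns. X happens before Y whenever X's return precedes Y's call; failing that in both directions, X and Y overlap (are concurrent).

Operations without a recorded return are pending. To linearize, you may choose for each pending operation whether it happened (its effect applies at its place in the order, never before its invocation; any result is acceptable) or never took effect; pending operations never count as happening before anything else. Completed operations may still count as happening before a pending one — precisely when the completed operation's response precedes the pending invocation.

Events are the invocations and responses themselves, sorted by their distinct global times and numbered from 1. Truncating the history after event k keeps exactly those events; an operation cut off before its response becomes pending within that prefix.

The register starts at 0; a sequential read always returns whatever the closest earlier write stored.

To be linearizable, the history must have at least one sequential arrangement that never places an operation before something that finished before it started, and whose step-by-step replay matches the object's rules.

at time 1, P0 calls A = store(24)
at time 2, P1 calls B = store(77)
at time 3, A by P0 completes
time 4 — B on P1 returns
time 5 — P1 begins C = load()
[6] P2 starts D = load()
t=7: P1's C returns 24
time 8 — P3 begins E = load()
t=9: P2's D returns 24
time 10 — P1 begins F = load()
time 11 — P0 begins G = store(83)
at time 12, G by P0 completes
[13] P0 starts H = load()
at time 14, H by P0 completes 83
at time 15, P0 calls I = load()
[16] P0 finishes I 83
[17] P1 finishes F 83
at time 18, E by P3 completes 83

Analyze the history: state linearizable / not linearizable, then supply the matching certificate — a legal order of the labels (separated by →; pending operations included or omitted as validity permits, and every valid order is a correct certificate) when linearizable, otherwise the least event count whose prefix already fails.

linearizable — witness: B → A → C → D → G → E → F → H → I

step 1: B store(77) — value 77
step 2: A store(24) — value 24
step 3: C load() → 24 — value 24
step 4: D load() → 24 — value 24
step 5: G store(83) — value 83
step 6: E load() → 83 — value 83
step 7: F load() → 83 — value 83
step 8: H load() → 83 — value 83
step 9: I load() → 83 — value 83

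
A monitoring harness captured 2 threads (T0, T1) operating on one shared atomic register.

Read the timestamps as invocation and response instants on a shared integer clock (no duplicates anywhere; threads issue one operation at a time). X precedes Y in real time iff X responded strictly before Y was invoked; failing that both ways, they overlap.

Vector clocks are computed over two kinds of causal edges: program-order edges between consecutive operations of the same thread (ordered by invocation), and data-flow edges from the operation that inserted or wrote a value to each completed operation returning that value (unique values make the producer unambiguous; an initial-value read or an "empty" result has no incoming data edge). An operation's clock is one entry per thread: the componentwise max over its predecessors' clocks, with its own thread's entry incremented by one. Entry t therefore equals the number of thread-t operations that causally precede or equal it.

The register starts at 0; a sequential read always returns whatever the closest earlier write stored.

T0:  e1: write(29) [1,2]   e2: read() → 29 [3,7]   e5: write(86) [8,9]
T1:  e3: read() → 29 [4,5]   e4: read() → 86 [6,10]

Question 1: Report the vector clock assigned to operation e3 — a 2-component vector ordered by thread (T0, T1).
e1, invoked 1, has no incoming edges; only T0's bump applies → (1, 0)
invoked at 4, e3 merges VC(e1)=(1, 0) and bumps T1's slot → (1, 1)
invoked at 3, e2 merges VC(e1)=(1, 0) and bumps T0's slot → (2, 0)
invoked at 8, e5 merges VC(e2)=(2, 0) and bumps T0's slot → (3, 0)
invoked at 6, e4 merges VC(e3)=(1, 1), VC(e5)=(3, 0) and bumps T1's slot → (3, 2)
target: VC(e3) = (1, 1)

(1, 1)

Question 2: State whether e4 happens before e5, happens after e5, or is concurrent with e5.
e4 spans [6,10], e5 spans [8,9]
the intervals overlap in both directions

concurrent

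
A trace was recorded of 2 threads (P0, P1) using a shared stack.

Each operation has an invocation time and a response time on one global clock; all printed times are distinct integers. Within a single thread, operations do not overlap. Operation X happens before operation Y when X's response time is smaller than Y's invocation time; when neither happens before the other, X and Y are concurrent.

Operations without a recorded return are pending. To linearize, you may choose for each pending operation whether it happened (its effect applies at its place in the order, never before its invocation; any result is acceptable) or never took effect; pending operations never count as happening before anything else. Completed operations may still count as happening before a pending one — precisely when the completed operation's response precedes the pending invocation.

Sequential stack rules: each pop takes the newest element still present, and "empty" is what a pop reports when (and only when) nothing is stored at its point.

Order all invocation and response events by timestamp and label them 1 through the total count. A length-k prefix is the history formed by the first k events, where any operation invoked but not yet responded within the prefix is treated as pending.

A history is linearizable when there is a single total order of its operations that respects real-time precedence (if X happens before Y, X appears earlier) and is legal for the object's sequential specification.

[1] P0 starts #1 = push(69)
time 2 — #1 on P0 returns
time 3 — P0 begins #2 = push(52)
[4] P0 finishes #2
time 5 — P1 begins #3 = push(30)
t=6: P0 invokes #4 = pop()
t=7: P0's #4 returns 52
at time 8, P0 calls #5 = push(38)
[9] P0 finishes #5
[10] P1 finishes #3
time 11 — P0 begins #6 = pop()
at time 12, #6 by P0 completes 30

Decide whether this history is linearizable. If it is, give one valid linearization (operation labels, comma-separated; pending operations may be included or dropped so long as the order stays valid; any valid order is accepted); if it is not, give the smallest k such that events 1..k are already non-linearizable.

1. #1 push(69), leaving stack <69>
2. #2 push(52), leaving stack <69,52>
3. #4 pop() → 52, leaving stack <69>
4. #5 push(38), leaving stack <69,38>
5. #3 push(30), leaving stack <69,38,30>
6. #6 pop() → 30, leaving stack <69,38>

linearizable — witness: #1, #2, #4, #5, #3, #6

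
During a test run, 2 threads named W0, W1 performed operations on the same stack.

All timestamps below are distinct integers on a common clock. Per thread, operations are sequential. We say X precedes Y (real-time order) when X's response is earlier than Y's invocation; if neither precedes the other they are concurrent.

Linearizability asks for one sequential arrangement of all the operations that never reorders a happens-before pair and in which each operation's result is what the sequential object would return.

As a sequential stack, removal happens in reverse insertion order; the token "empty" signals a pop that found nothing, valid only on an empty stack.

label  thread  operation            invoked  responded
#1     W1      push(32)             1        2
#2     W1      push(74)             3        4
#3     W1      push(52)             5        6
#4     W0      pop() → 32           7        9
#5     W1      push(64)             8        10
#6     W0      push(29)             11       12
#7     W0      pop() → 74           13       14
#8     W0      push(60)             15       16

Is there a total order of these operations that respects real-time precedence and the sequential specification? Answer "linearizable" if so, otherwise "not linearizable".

cut after 8 events: linearizable; cut after 9 events (#4 responds, time 9): not linearizable
the completed operations (4 total) allow one real-time order; the stack replay rejects it
including or dropping the 1 pending operation (#5) in any combination fails
one such order, #1, #2, #3, #4 (pending dropped), breaks at step 4 where #4 pop() → 32 is illegal

not linearizable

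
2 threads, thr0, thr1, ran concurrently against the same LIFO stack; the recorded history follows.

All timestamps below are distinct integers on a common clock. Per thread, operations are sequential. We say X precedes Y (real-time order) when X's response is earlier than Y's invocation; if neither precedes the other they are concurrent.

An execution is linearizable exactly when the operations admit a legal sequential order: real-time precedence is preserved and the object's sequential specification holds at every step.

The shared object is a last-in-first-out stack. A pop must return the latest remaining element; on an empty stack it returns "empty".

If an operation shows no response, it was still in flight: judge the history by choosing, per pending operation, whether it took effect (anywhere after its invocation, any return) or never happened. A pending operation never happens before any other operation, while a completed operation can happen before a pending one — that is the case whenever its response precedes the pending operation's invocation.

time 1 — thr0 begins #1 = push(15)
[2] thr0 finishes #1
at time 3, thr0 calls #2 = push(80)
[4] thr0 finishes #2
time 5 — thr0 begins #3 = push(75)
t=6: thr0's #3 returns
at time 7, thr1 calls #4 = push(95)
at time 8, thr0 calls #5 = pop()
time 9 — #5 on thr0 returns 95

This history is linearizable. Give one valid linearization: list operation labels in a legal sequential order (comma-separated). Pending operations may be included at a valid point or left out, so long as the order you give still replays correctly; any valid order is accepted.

step 1: #1 push(15) — stack <15>
step 2: #2 push(80) — stack <15,80>
step 3: #3 push(75) — stack <15,80,75>
step 4: #4 push(95) (pending, included) — stack <15,80,75,95>
step 5: #5 pop() → 95 — stack <15,80,75>

#1, #2, #3, #4, #5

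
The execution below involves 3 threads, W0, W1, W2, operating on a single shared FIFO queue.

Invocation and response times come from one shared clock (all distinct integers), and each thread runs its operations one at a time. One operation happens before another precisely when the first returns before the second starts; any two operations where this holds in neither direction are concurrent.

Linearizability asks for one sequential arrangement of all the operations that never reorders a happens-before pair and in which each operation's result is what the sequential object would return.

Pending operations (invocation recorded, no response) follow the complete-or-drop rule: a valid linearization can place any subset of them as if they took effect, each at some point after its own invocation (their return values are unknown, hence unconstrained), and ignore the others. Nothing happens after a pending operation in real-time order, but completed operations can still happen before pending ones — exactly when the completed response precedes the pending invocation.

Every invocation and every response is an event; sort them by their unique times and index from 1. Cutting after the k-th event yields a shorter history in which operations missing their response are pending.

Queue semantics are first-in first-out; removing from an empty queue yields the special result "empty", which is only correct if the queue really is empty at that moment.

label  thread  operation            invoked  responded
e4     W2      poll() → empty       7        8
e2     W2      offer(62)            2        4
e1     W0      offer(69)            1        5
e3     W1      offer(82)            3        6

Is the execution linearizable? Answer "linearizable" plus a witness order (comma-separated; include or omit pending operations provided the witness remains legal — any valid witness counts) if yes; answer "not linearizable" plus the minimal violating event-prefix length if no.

not linearizable — minimal violating prefix: 8 events

events 1..7 are fine; event 8 — the response of e4 at time 8 — makes the prefix non-linearizable
all 6 real-time-respecting orders fail — 4 completed FIFO queue operations, no legal replay
e.g. e1, e2, e3, e4: illegal at step 4, since e4 poll() → empty cannot apply there
e.g. e1, e3, e2, e4: illegal at step 4, since e4 poll() → empty cannot apply there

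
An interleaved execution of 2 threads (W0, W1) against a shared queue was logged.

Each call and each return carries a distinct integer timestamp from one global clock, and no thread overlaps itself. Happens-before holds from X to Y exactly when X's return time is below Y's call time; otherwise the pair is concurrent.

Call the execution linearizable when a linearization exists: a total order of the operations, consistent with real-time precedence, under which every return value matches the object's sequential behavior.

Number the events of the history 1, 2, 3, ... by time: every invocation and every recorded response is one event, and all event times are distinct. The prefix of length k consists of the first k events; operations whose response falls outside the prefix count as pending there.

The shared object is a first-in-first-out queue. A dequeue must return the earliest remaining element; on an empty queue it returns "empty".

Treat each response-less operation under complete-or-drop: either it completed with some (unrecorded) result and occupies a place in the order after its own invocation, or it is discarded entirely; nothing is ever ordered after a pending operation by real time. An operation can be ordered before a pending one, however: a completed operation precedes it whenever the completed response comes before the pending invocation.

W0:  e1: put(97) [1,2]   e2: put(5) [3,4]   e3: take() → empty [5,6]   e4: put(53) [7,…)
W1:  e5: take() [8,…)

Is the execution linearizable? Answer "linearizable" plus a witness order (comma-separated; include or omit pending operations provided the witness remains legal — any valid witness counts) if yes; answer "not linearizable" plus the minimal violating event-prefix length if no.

the violation lands at event 6, e3's response at time 6: events 1..5 linearize, events 1..6 do not
exhaustive check: the 3 completed queue ops admit one real-time order; illegal
e.g. e1, e2, e3: illegal at step 3, since e3 take() → empty cannot apply there

not linearizable — minimal violating prefix: 6 events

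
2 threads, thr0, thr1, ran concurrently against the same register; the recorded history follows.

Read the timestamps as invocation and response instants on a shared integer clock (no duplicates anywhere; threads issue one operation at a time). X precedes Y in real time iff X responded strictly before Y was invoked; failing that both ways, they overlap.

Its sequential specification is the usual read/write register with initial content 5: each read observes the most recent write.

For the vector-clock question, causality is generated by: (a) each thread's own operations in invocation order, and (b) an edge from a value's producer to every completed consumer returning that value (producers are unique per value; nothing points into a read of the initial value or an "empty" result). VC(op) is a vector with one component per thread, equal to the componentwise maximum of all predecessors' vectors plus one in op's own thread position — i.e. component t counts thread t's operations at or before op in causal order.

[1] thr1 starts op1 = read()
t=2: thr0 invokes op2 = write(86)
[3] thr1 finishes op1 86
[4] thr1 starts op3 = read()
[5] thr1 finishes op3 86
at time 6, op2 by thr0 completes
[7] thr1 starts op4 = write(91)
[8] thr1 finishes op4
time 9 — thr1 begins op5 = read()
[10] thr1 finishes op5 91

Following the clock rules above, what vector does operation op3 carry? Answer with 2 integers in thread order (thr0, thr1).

(1, 2)

no predecessors for op2 (invoked 2): thr0 increments from zero → (1, 0)
merge at op1 (invoked 1): VC(op2)=(1, 0), own-thread bump on thr1 → (1, 1)
merge at op3 (invoked 4): VC(op1)=(1, 1), VC(op2)=(1, 0), own-thread bump on thr1 → (1, 2)
merge at op4 (invoked 7): VC(op3)=(1, 2), own-thread bump on thr1 → (1, 3)
merge at op5 (invoked 9): VC(op4)=(1, 3), own-thread bump on thr1 → (1, 4)
target: VC(op3) = (1, 2)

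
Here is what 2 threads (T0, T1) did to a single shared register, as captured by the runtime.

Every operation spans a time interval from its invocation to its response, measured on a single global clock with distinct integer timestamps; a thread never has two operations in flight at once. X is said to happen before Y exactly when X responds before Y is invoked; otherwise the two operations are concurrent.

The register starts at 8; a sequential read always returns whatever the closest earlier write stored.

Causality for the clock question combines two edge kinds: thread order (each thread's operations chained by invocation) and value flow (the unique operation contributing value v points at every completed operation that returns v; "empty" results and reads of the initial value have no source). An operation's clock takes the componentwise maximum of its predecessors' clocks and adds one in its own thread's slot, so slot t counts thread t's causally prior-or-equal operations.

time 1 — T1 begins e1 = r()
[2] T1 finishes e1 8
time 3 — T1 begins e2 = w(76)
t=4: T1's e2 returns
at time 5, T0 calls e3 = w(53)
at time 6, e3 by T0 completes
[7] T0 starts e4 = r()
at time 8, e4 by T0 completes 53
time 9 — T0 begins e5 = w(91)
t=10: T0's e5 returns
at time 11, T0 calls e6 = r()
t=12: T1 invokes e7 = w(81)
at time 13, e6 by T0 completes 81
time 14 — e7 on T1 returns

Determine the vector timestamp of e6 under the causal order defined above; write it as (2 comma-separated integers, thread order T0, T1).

no predecessors for e1 (invoked 1): T1 increments from zero → (0, 1)
no predecessors for e3 (invoked 5): T0 increments from zero → (1, 0)
e2, invoked 3, takes VC(e1)=(0, 1) under max, adds 1 for T1 → (0, 2)
e4, invoked 7, takes VC(e3)=(1, 0) under max, adds 1 for T0 → (2, 0)
e7, invoked 12, takes VC(e2)=(0, 2) under max, adds 1 for T1 → (0, 3)
e5, invoked 9, takes VC(e4)=(2, 0) under max, adds 1 for T0 → (3, 0)
e6, invoked 11, takes VC(e5)=(3, 0), VC(e7)=(0, 3) under max, adds 1 for T0 → (4, 3)
target: VC(e6) = (4, 3)

(4, 3)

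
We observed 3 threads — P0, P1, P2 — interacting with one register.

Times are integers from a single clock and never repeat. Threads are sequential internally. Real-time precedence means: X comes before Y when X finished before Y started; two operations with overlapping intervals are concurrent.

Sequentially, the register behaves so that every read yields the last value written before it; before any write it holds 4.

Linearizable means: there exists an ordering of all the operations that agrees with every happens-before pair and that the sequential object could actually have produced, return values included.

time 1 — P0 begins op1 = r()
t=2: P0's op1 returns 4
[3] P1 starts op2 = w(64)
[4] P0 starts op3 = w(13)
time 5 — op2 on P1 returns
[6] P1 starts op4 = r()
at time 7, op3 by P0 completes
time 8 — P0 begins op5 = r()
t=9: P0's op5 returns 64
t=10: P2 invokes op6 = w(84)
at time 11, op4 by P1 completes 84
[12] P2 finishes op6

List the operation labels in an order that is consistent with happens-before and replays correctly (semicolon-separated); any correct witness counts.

op1; op3; op2; op5; op6; op4

after step 1 (op1 r() → 4): value 4
after step 2 (op3 w(13)): value 13
after step 3 (op2 w(64)): value 64
after step 4 (op5 r() → 64): value 64
after step 5 (op6 w(84)): value 84
after step 6 (op4 r() → 84): value 84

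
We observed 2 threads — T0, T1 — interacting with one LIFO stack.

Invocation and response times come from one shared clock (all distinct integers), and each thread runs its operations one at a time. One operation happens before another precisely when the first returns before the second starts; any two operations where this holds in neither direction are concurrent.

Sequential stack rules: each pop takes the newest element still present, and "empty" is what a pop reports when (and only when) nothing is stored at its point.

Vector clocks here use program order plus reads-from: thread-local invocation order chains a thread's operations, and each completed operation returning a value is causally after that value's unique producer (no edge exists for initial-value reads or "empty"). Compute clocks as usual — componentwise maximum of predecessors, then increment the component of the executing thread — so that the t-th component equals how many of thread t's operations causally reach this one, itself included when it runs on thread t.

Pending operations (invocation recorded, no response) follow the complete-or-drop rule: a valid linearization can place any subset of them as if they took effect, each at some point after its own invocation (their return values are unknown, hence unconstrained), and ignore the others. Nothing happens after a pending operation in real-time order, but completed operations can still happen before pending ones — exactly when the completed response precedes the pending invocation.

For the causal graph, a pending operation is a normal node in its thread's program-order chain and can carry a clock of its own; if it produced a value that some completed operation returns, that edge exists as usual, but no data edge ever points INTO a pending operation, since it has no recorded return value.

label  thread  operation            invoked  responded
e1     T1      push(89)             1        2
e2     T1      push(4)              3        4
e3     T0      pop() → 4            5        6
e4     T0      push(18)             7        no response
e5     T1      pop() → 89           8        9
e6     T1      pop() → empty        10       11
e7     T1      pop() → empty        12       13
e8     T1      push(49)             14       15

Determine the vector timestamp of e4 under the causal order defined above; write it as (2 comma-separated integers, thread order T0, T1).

(2, 2)

root op e1, invoked 1: fresh clock plus T1's own tick → (0, 1)
merge at e2 (invoked 3): VC(e1)=(0, 1), own-thread bump on T1 → (0, 2)
merge at e5 (invoked 8): VC(e1)=(0, 1), VC(e2)=(0, 2), own-thread bump on T1 → (0, 3)
merge at e3 (invoked 5): VC(e2)=(0, 2), own-thread bump on T0 → (1, 2)
merge at e6 (invoked 10): VC(e5)=(0, 3), own-thread bump on T1 → (0, 4)
merge at e4 (invoked 7): VC(e3)=(1, 2), own-thread bump on T0 → (2, 2)
merge at e7 (invoked 12): VC(e6)=(0, 4), own-thread bump on T1 → (0, 5)
merge at e8 (invoked 14): VC(e7)=(0, 5), own-thread bump on T1 → (0, 6)
target: VC(e4) = (2, 2)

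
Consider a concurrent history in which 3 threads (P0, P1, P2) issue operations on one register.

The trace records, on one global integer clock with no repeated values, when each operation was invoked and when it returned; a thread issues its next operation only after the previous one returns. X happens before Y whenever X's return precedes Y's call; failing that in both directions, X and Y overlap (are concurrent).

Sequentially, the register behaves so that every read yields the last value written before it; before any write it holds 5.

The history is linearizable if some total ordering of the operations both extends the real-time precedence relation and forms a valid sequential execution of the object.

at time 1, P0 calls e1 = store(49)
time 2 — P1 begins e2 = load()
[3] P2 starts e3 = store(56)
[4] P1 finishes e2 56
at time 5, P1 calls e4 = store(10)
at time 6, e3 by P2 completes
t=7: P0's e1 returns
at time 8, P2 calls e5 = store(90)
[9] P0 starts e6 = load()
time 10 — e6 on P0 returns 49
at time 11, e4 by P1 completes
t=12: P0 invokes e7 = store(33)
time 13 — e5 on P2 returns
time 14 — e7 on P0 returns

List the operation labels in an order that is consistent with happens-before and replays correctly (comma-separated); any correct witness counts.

e3, e2, e1, e6, e4, e5, e7

step 1: e3 store(56) — value 56
step 2: e2 load() → 56 — value 56
step 3: e1 store(49) — value 49
step 4: e6 load() → 49 — value 49
step 5: e4 store(10) — value 10
step 6: e5 store(90) — value 90
step 7: e7 store(33) — value 33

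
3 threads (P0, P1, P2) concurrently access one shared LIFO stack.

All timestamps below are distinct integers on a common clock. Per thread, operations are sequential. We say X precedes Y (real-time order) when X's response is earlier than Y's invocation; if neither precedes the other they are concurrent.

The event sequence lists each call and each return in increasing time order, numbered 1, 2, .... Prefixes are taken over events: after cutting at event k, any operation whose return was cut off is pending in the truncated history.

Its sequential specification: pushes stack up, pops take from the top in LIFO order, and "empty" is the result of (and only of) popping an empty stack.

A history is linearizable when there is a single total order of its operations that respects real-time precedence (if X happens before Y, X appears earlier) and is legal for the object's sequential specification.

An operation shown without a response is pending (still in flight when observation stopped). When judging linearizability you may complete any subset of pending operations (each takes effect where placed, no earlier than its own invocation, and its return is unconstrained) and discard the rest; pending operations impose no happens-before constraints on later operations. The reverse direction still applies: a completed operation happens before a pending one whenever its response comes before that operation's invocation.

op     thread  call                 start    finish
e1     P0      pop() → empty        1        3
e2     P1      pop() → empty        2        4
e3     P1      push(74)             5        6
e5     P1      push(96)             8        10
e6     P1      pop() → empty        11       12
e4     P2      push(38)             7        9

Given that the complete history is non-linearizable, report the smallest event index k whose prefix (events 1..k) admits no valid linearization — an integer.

12

events 1..11 are linearizable; a witness order is e1, e2, e3, e4, e5:
step 1: e1 pop() → empty — stack <>
step 2: e2 pop() → empty — stack <>
step 3: e3 push(74) — stack <74>
step 4: e4 push(38) — stack <74,38>
step 5: e5 push(96) — stack <74,38,96>
with event 12 included (e6 responding at time 12), all real-time-consistent orders fail
take e1, e2, e3, e4, e5, e6: step 6 already fails, because e6 pop() → empty cannot occur there
take e1, e2, e3, e5, e4, e6: step 6 already fails, because e6 pop() → empty cannot occur there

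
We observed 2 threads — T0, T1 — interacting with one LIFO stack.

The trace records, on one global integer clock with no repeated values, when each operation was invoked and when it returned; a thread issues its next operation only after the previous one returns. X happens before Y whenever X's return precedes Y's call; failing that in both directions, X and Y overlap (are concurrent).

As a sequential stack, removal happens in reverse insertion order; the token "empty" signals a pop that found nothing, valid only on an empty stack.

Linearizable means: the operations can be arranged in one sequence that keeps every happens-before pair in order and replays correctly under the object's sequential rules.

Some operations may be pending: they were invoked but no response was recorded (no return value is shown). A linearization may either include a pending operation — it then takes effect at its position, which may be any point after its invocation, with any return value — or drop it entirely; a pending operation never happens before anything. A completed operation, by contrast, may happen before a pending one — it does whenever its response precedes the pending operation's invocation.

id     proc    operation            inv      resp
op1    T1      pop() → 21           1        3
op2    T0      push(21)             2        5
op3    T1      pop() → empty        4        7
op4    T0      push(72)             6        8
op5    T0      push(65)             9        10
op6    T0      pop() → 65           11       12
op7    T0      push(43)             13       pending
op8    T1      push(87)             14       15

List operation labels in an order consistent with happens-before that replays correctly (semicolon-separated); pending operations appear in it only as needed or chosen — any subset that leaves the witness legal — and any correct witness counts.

op2; op1; op3; op4; op5; op6; op7; op8

step 1: op2 push(21) — stack <21>
step 2: op1 pop() → 21 — stack <>
step 3: op3 pop() → empty — stack <>
step 4: op4 push(72) — stack <72>
step 5: op5 push(65) — stack <72,65>
step 6: op6 pop() → 65 — stack <72>
step 7: op7 push(43) (pending, included) — stack <72,43>
step 8: op8 push(87) — stack <72,43,87>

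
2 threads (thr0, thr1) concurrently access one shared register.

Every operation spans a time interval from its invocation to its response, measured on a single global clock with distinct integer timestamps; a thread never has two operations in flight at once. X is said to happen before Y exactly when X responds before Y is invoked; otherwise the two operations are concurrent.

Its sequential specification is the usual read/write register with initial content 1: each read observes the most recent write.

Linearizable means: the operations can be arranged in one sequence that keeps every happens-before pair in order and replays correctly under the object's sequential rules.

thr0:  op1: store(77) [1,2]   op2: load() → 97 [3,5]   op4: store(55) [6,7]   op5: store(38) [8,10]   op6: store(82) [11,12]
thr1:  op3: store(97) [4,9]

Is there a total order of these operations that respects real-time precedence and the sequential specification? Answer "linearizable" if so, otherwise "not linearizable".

linearizable

a witness: op1, op3, op2, op4, op5, op6
after step 1 (op1 store(77)): value 77
after step 2 (op3 store(97)): value 97
after step 3 (op2 load() → 97): value 97
after step 4 (op4 store(55)): value 55
after step 5 (op5 store(38)): value 38
after step 6 (op6 store(82)): value 82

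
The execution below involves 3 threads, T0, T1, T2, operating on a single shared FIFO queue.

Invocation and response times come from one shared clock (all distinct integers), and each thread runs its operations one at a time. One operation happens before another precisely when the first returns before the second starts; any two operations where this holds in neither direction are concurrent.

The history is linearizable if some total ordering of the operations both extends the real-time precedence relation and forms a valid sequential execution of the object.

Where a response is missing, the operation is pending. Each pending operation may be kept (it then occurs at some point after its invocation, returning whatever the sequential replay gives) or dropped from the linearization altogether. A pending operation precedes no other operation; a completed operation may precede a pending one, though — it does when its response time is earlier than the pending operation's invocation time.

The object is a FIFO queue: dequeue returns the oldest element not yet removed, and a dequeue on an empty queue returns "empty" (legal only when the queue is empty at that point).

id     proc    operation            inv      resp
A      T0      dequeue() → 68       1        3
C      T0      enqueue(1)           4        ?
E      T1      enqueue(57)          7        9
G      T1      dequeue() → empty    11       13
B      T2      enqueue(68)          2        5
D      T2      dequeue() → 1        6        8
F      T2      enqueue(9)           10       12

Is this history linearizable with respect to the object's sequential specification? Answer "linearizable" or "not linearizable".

events 1..12 are fine; event 13 — the response of G at time 13 — makes the prefix non-linearizable
no legal order exists: 8 real-time-consistent candidates over 6 completed FIFO queue operations, all rejected
including or dropping the 1 pending operation (C) in any combination fails
one such order, A, B, D, E, F, G (pending dropped), breaks at step 1 where A dequeue() → 68 is illegal
one such order, A, B, D, E, G, F (pending dropped), breaks at step 1 where A dequeue() → 68 is illegal

not linearizable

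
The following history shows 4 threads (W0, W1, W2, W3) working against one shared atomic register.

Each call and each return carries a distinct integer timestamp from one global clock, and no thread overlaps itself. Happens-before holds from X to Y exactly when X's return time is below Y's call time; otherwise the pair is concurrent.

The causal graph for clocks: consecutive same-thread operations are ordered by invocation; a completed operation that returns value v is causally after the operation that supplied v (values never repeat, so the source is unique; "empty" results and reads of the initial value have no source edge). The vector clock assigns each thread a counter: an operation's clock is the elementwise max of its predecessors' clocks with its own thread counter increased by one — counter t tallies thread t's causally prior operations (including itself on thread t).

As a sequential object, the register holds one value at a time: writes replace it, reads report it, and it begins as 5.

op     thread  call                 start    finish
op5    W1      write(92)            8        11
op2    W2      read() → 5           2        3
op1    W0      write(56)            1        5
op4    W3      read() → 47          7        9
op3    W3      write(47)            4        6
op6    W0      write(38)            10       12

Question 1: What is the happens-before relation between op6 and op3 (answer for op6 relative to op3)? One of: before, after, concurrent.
Answer: after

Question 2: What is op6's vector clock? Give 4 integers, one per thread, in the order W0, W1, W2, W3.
Answer: (2, 0, 0, 0)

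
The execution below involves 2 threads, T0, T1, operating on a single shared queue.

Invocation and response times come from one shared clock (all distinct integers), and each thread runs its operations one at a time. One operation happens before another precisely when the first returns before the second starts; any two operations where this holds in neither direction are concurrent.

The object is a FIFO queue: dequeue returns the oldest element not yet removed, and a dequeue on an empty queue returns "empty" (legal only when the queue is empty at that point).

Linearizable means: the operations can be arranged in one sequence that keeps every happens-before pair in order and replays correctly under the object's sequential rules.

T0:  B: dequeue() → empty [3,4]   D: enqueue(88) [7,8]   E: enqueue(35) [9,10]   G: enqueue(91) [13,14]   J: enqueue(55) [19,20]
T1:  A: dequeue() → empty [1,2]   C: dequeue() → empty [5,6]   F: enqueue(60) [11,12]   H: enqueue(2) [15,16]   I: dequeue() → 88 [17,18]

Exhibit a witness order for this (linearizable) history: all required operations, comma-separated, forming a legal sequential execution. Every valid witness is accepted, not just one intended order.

step 1: A dequeue() → empty — queue <>
step 2: B dequeue() → empty — queue <>
step 3: C dequeue() → empty — queue <>
step 4: D enqueue(88) — queue <88>
step 5: E enqueue(35) — queue <88,35>
step 6: F enqueue(60) — queue <88,35,60>
step 7: G enqueue(91) — queue <88,35,60,91>
step 8: H enqueue(2) — queue <88,35,60,91,2>
step 9: I dequeue() → 88 — queue <35,60,91,2>
step 10: J enqueue(55) — queue <35,60,91,2,55>

A, B, C, D, E, F, G, H, I, J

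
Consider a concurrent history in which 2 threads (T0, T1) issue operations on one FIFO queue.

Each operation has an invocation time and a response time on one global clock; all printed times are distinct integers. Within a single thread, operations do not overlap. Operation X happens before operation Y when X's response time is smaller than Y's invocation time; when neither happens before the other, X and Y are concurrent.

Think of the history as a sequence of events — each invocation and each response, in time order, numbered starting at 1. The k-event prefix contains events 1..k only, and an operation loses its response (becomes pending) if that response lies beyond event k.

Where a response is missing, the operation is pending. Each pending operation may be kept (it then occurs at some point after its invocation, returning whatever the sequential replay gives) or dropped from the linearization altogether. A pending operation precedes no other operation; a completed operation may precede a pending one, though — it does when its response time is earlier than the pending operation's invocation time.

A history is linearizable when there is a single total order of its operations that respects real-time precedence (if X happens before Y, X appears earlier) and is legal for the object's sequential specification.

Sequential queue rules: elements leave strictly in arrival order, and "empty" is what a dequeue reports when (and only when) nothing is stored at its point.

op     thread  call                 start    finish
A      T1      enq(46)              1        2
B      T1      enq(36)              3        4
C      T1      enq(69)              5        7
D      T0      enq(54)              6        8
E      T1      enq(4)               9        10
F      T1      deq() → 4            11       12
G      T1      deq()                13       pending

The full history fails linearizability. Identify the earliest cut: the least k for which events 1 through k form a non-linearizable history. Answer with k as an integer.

12

events 1..11 are linearizable; a witness order is A, B, C, D, E:
step 1: A enq(46) — queue <46>
step 2: B enq(36) — queue <46,36>
step 3: C enq(69) — queue <46,36,69>
step 4: D enq(54) — queue <46,36,69,54>
step 5: E enq(4) — queue <46,36,69,54,4>
at event 12 (F's time-12 response) nothing linearizes any more
for example A, B, C, D, E, F fails at step 6: F deq() → 4 is not legal there
for example A, B, D, C, E, F fails at step 6: F deq() → 4 is not legal there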